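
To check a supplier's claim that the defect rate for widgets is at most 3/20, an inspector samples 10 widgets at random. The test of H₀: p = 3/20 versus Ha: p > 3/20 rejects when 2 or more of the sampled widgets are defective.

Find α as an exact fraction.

The significance level is the probability, assuming p = 3/20, of seeing 2 or more defectives in 10 draws.
α = 1 − P(K ≤ 1) = 1 − 5573630195359/10240000000000 = 4666369804641/10240000000000.

4666369804641/10240000000000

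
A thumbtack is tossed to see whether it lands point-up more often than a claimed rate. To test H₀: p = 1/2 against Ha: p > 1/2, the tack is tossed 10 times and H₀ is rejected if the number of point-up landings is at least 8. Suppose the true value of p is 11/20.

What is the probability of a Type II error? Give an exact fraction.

2305127290491/2560000000000

β = P(fail to reject H₀ | Ha true) = P(X ≤ 7 | p = 11/20), X ~ Binomial(10, 11/20).
Adding the binomial probabilities P(X=0)+…+P(X=7) at p = 11/20 gives 2305127290491/2560000000000.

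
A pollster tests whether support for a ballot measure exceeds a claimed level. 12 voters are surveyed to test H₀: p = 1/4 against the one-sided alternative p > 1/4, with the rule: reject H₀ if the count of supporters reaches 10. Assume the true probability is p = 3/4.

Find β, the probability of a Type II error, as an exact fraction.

10222777/16777216

A Type II error is failing to reject when Ha holds: with p = 3/4, β = P(K ≤ 9).
Equivalently, β = 1 − P(K ≥ 10) = 10222777/16777216.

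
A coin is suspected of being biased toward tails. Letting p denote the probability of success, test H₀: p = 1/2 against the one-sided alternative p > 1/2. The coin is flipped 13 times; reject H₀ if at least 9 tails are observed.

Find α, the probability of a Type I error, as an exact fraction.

1093/8192

The Type I error probability is α = P(K ≥ 9) computed under H₀, where K ~ Binomial(13, 1/2).
That's C(13,9) + C(13,10) + C(13,11) + C(13,12) + C(13,13) over 2^13, i.e. (715 + 286 + 78 + 13 + 1)/8192 = 1093/8192.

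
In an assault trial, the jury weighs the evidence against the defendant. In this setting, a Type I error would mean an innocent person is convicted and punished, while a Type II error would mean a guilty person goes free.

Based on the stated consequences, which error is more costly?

The Type I consequence (an innocent person is convicted and punished) is more severe than the Type II consequence (a guilty person goes free).

Type I error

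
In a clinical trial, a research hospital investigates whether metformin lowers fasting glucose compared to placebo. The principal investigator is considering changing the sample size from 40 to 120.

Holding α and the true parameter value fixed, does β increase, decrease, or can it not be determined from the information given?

More data shrinks sampling variability; the test statistic under Ha concentrates further from the null value, making rejection more likely.

It decreases.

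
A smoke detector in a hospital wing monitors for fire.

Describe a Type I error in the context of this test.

With the conventional null hypothesis that there is no fire:
A Type I error is rejecting H₀ when H₀ is true.
Here that means sounding the alarm and evacuating the building when actually there is no fire.

A Type I error would mean concluding that there is a fire when in fact there is no fire.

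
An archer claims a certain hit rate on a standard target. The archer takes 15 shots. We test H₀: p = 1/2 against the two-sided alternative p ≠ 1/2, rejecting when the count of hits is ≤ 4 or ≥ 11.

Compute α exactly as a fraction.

1941/16384

Under H₀, Y ~ Binomial(15, 1/2); α is the probability of landing in either tail, P(Y ≤ 4) + P(Y ≥ 11).
Each tail has probability (1 + 15 + 105 + 455 + 1365)/32768; doubling gives α = 3882/32768 = 1941/16384.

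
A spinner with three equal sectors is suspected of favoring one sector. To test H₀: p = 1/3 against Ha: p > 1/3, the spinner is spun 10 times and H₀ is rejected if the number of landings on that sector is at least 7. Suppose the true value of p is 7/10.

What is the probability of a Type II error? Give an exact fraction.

Under the alternative p = 7/10, S ~ Binomial(10, 7/10); β is the probability the test does not reject, P(S < 7).
Adding the binomial probabilities P(S=0)+…+P(S=6) at p = 7/10 gives 218993301/625000000.

218993301/625000000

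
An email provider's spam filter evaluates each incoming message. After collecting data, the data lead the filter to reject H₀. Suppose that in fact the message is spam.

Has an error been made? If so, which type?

No error (correct decision).

The conventional null hypothesis here is that the message is legitimate (not spam).
The test rejected a false H₀ — the decision matches the true state.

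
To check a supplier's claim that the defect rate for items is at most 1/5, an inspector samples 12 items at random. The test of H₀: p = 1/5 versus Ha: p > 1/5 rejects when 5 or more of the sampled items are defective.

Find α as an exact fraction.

α = P(reject H₀ | H₀ true) = P(S ≥ 5 | p = 1/5), S ~ Binomial(12, 1/5).
Via the complement, α = 1 − Σ_{j=0}^{4} C(12,j)(1/5)^j(4/5)^{12-j} = 3542749/48828125.

3542749/48828125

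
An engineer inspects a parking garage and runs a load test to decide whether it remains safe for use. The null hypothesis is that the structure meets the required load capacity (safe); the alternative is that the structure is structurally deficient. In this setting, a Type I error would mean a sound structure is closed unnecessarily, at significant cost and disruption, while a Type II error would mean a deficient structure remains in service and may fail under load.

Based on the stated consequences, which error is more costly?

The Type II consequence (a deficient structure remains in service and may fail under load) is more severe than the Type I consequence (a sound structure is closed unnecessarily, at significant cost and disruption).

Type II error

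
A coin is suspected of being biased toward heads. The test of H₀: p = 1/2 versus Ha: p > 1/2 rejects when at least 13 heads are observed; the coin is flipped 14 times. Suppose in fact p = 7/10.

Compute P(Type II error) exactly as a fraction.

95252438490057/100000000000000

β = P(fail to reject H₀ | Ha true) = P(K ≤ 12 | p = 7/10), K ~ Binomial(14, 7/10).
Summing C(14,j)·(7/10)^j·(3/10)^{14-j} for j = 0..12 gives 95252438490057/100000000000000.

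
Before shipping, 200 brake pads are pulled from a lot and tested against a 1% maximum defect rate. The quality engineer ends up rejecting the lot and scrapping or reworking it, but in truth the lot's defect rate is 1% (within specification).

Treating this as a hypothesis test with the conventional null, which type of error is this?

Type I error

The null hypothesis here is that the lot's defect rate is 1% (within specification).
'Rejecting the lot and scrapping or reworking it' corresponds to rejecting H₀.
H₀ was rejected but H₀ is true — a Type I error (false positive).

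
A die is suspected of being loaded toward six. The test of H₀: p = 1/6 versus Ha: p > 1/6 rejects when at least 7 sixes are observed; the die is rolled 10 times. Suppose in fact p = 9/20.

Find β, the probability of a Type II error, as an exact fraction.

Under the alternative p = 9/20, K ~ Binomial(10, 9/20); β is the probability the test does not reject, P(K < 7).
Adding the binomial probabilities P(K=0)+…+P(K=6) at p = 9/20 gives 2298892939321/2560000000000.

2298892939321/2560000000000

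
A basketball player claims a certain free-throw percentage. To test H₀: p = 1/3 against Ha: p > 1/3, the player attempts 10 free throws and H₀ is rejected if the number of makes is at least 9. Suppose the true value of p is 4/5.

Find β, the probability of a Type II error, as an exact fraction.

Under the alternative p = 4/5, X ~ Binomial(10, 4/5); β is the probability the test does not reject, P(X < 9).
Equivalently, β = 1 − P(X ≥ 9) = 6095609/9765625.

6095609/9765625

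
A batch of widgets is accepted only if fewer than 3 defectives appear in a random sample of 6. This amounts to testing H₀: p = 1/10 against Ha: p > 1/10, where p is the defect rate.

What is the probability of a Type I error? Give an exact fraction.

The significance level is the probability, assuming p = 1/10, of seeing 3 or more defectives in 6 draws.
Computing the lower-tail complement: 1 − 19683/20000 = 317/20000.

317/20000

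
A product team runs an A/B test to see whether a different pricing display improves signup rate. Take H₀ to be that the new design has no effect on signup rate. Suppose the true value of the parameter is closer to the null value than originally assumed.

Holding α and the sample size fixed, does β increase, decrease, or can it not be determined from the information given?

A smaller departure from H₀ means the test statistic under Ha is distributed closer to where it would be under H₀; rejection becomes less likely.

It increases.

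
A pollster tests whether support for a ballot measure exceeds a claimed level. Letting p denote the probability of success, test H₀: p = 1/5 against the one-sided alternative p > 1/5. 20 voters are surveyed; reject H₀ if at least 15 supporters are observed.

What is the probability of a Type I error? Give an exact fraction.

The Type I error probability is α = P(S ≥ 15) computed under H₀, where S ~ Binomial(20, 1/5).
P(S ≥ 15) = Σ_{j=15}^{20} C(20,j)·(1/5)^j·(4/5)^{20-j} = 17192497/95367431640625.

17192497/95367431640625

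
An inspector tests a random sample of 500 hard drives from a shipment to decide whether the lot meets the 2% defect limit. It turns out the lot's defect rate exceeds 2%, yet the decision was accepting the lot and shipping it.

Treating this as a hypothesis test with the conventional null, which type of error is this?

Type II error

The null hypothesis here is that the lot's defect rate is 2% (within specification).
'Accepting the lot and shipping it' corresponds to failing to reject H₀.
H₀ was not rejected but H₀ is false — a Type II error (false negative).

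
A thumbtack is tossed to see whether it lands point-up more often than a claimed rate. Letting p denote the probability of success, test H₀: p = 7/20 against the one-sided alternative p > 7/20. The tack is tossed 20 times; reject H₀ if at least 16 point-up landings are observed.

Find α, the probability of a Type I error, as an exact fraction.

1309170390051900216169/26214400000000000000000000

α = P(reject H₀ | H₀ true) = P(Y ≥ 16 | p = 7/20), with Y ~ Binomial(20, 7/20).
Adding the binomial terms for j = 16 through 20 with p = 7/20 yields 1309170390051900216169/26214400000000000000000000.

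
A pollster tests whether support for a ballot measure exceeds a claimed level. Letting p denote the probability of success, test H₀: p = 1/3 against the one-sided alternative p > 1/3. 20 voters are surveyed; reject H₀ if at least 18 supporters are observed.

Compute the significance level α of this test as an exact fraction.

89/387420489

The Type I error probability is α = P(Y ≥ 18) computed under H₀, where Y ~ Binomial(20, 1/3).
Adding the binomial terms for j = 18 through 20 with p = 1/3 yields 89/387420489.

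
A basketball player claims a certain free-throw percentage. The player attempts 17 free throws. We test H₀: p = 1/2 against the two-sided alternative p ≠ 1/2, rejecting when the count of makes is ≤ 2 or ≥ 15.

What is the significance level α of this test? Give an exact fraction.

77/32768

α = P(S ≤ 2 or S ≥ 15 | p = 1/2), S ~ Binomial(17, 1/2).
The two tails are symmetric, so α = 2·(1 + 17 + 136)/2^17 = 308/131072 = 77/32768.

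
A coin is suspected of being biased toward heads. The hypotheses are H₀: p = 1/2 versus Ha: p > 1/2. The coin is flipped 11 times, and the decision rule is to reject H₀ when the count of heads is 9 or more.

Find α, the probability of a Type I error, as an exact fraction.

The Type I error probability is α = P(S ≥ 9) computed under H₀, where S ~ Binomial(11, 1/2).
P(S ≥ 9) = [C(11,9) + C(11,10) + C(11,11)] / 2^11 = (55 + 11 + 1) / 2048 = 67/2048.

67/2048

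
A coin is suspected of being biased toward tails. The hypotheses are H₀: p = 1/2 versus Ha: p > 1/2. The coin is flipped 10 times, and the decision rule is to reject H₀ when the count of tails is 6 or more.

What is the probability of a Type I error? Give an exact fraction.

Under H₀, X ~ Binomial(10, 1/2), and α = P(X ≥ 6).
That's C(10,6) + C(10,7) + C(10,8) + C(10,9) + C(10,10) over 2^10, i.e. (210 + 120 + 45 + 10 + 1)/1024 = 386/1024 = 193/512.

193/512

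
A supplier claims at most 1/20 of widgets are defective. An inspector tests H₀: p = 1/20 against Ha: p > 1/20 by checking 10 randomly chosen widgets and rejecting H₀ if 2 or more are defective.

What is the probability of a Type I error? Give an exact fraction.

Under H₀, X ~ Binomial(10, 1/20); the Type I error rate is P(X ≥ 2).
α = 1 − P(X ≤ 1) = 1 − 9357943235591/10240000000000 = 882056764409/10240000000000.

882056764409/10240000000000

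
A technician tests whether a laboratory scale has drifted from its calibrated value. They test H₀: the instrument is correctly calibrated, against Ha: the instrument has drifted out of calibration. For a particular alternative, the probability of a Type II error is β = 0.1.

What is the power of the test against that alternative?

Power = 1 − β = 1 − 0.1 = 0.9.

0.9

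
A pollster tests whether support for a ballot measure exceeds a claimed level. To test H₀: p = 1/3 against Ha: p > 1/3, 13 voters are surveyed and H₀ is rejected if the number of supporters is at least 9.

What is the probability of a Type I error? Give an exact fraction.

521/59049

Under H₀, X ~ Binomial(13, 1/3), and α = P(X ≥ 9).
Adding the binomial terms for j = 9 through 13 with p = 1/3 yields 521/59049.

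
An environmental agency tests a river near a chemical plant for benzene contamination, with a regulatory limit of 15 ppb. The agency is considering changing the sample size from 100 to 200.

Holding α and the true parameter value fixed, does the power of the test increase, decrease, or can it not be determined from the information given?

It increases.

Increasing n separates the H₀ and Ha sampling distributions, so under Ha fewer outcomes land in the acceptance region.
Since power = 1 − β and β decreases, power increases.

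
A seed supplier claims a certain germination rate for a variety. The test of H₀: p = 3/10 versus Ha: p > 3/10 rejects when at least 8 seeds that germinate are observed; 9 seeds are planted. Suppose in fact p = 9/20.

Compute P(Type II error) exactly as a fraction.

126837738533/128000000000

A Type II error is failing to reject when Ha holds: with p = 9/20, β = P(Y ≤ 7).
Equivalently, β = 1 − P(Y ≥ 8) = 126837738533/128000000000.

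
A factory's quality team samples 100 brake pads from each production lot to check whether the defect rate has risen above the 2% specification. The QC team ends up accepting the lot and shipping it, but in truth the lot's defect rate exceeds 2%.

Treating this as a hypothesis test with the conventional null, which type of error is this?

Type II error

The null hypothesis here is that the lot's defect rate is 2% (within specification).
'Accepting the lot and shipping it' corresponds to failing to reject H₀.
H₀ was not rejected but H₀ is false — a Type II error (false negative).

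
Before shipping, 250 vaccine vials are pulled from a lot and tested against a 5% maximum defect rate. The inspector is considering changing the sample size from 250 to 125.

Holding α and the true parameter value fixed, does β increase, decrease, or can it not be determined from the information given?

It increases.

A smaller sample increases the standard error, so the sampling distributions under H₀ and Ha overlap more.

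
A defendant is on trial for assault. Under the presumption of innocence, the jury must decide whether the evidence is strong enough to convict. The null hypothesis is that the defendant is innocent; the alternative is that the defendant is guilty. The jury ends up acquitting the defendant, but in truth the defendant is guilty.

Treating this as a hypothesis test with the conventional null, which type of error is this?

Type II error

'Acquitting the defendant' corresponds to failing to reject H₀.
H₀ was not rejected but H₀ is false — a Type II error (false negative).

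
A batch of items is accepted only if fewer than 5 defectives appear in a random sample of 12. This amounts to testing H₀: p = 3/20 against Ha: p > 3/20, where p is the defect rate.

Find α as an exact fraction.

9798413783967/409600000000000

Under H₀, S ~ Binomial(12, 3/20); the Type I error rate is P(S ≥ 5).
Computing the lower-tail complement: 1 − 399801586216033/409600000000000 = 9798413783967/409600000000000.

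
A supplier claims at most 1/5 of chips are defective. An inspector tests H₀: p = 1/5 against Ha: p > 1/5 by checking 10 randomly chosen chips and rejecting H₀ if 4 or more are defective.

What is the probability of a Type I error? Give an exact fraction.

1180409/9765625

α = P(reject H₀ | H₀ true) = P(K ≥ 4 | p = 1/5), K ~ Binomial(10, 1/5).
α = 1 − P(K ≤ 3) = 1 − 8585216/9765625 = 1180409/9765625.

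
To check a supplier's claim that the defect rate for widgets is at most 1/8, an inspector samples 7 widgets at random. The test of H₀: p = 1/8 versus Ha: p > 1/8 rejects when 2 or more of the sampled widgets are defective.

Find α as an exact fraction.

225033/1048576

The significance level is the probability, assuming p = 1/8, of seeing 2 or more defectives in 7 draws.
α = 1 − P(X ≤ 1) = 1 − 823543/1048576 = 225033/1048576.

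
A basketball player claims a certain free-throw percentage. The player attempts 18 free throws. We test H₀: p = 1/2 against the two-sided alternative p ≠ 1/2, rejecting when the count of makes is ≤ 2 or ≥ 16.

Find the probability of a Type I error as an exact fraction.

Under H₀, X ~ Binomial(18, 1/2); α is the probability of landing in either tail, P(X ≤ 2) + P(X ≥ 16).
By symmetry, α = 2·P(X ≤ 2) = 2·(1 + 18 + 153)/262144 = 344/262144 = 43/32768.

43/32768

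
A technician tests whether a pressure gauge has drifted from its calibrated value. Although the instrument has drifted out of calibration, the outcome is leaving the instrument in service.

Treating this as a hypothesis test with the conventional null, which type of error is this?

Type II error

The null hypothesis here is that the instrument is correctly calibrated.
'Leaving the instrument in service' corresponds to failing to reject H₀.
H₀ was not rejected but H₀ is false — a Type II error (false negative).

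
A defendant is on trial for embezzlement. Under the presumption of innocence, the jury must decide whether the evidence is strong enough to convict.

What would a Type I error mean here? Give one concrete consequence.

A Type I error would mean concluding that the defendant is guilty when in fact the defendant is innocent. Consequence: an innocent person is convicted and punished.

With the conventional null hypothesis that the defendant is innocent:
A Type I error is rejecting H₀ when H₀ is true.
Here that means convicting the defendant when actually the defendant is innocent.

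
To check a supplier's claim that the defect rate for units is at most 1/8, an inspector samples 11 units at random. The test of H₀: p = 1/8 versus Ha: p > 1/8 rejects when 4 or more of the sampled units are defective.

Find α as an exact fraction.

41842445/1073741824

The significance level is the probability, assuming p = 1/8, of seeing 4 or more defectives in 11 draws.
Computing the lower-tail complement: 1 − 1031899379/1073741824 = 41842445/1073741824.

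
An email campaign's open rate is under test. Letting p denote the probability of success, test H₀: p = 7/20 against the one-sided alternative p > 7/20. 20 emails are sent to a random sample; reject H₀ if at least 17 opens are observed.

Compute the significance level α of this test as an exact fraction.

α = P(reject H₀ | H₀ true) = P(X ≥ 17 | p = 7/20), with X ~ Binomial(20, 7/20).
P(X ≥ 17) = Σ_{j=17}^{20} C(20,j)·(7/20)^j·(13/20)^{20-j} = 637973598365478054631/104857600000000000000000000.

637973598365478054631/104857600000000000000000000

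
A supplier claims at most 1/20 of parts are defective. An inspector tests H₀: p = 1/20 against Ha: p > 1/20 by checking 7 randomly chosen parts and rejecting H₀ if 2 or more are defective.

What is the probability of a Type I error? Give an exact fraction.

28403547/640000000

Under H₀, Y ~ Binomial(7, 1/20); the Type I error rate is P(Y ≥ 2).
Computing the lower-tail complement: 1 − 611596453/640000000 = 28403547/640000000.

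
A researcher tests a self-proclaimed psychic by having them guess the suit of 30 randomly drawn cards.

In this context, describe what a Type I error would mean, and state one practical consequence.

A Type I error would mean concluding that the subject performs better than chance when in fact the subject is guessing at random (p = 1/4). Consequence: a lucky guesser is credited with psychic ability.

With the conventional null hypothesis that the subject is guessing at random (p = 1/4):
A Type I error is rejecting H₀ when H₀ is true.
Here that means concluding the subject has some ability beyond chance when actually the subject is guessing at random (p = 1/4).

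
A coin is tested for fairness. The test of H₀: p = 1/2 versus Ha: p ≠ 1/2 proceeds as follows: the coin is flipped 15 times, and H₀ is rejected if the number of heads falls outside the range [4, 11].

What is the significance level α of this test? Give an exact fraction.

9/256

α = P(K ≤ 3 or K ≥ 12 | p = 1/2), K ~ Binomial(15, 1/2).
The two tails are symmetric, so α = 2·(1 + 15 + 105 + 455)/2^15 = 1152/32768 = 9/256.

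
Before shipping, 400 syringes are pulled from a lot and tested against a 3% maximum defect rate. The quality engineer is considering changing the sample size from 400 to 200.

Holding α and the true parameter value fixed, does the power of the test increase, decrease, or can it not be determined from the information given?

It decreases.

A smaller sample increases the standard error, so the sampling distributions under H₀ and Ha overlap more.
Since power = 1 − β and β increases, power decreases.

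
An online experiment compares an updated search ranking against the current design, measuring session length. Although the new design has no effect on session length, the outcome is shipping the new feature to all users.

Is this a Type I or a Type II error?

The null hypothesis here is that the new design has no effect on session length.
'Shipping the new feature to all users' corresponds to rejecting H₀.
H₀ was rejected but H₀ is true — a Type I error (false positive).

Type I error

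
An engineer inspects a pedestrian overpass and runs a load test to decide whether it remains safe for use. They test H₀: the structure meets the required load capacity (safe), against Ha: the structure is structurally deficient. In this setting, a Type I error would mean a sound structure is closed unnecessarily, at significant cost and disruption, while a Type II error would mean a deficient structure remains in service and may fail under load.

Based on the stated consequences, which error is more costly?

The Type II consequence (a deficient structure remains in service and may fail under load) is more severe than the Type I consequence (a sound structure is closed unnecessarily, at significant cost and disruption).

Type II error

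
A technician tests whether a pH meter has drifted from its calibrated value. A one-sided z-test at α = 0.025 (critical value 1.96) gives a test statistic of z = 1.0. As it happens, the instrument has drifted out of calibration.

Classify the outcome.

The conventional null hypothesis is that the instrument is correctly calibrated.
Since z = 1.0 ≤ z* = 1.96, H₀ is not rejected.
H₀ is false (actually the instrument has drifted out of calibration).
Failing to reject a false H₀ is a Type II error.

Type II error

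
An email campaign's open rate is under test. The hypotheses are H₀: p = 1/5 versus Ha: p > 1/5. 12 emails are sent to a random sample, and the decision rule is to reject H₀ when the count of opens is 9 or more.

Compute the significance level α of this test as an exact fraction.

The Type I error probability is α = P(K ≥ 9) computed under H₀, where K ~ Binomial(12, 1/5).
P(K ≥ 9) = Σ_{j=9}^{12} C(12,j)·(1/5)^j·(4/5)^{12-j} = 3037/48828125.

3037/48828125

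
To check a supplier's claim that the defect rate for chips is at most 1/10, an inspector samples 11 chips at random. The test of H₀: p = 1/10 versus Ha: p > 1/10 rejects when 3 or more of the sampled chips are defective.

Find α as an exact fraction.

1791237017/20000000000

Under H₀, Y ~ Binomial(11, 1/10); the Type I error rate is P(Y ≥ 3).
α = 1 − P(Y ≤ 2) = 1 − 18208762983/20000000000 = 1791237017/20000000000.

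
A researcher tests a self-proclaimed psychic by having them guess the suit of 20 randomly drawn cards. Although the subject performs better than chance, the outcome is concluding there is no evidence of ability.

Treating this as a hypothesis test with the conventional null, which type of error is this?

The null hypothesis here is that the subject is guessing at random (p = 1/4).
'Concluding there is no evidence of ability' corresponds to failing to reject H₀.
H₀ was not rejected but H₀ is false — a Type II error (false negative).

Type II error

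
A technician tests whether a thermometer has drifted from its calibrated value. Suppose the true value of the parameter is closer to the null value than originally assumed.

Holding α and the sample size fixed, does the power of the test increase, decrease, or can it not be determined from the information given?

It decreases.

A smaller true effect puts the Ha sampling distribution closer to H₀, so more of it falls in the non-rejection region.
Since power = 1 − β and β increases, power decreases.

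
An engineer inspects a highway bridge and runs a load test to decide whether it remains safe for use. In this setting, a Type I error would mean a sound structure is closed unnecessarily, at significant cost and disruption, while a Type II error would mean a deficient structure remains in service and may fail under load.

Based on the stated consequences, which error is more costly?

The Type II consequence (a deficient structure remains in service and may fail under load) is more severe than the Type I consequence (a sound structure is closed unnecessarily, at significant cost and disruption).

Type II error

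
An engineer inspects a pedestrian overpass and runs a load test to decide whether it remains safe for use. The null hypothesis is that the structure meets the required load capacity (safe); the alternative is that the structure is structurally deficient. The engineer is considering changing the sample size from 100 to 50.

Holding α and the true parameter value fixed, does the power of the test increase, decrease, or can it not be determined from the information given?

Reducing n widens both sampling distributions, so the test has less ability to distinguish Ha from H₀.
Since power = 1 − β and β increases, power decreases.

It decreases.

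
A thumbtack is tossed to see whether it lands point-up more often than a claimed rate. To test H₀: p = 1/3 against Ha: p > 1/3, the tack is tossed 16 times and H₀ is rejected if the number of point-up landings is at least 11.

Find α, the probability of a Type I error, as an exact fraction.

19321/4782969

The Type I error probability is α = P(K ≥ 11) computed under H₀, where K ~ Binomial(16, 1/3).
Summing C(16,j)(1/3)^j(2/3)^{16−j} for j = 11,…,16 gives 19321/4782969.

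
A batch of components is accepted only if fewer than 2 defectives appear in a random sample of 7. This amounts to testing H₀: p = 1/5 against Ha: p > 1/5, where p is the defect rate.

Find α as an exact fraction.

The significance level is the probability, assuming p = 1/5, of seeing 2 or more defectives in 7 draws.
Via the complement, α = 1 − Σ_{j=0}^{1} C(7,j)(1/5)^j(4/5)^{7-j} = 33069/78125.

33069/78125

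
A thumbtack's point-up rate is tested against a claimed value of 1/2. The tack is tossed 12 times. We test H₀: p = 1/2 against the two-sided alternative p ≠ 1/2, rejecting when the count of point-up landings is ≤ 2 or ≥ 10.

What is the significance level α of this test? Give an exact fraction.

Under H₀, S ~ Binomial(12, 1/2); α is the probability of landing in either tail, P(S ≤ 2) + P(S ≥ 10).
By symmetry, α = 2·P(S ≤ 2) = 2·(1 + 12 + 66)/4096 = 158/4096 = 79/2048.

79/2048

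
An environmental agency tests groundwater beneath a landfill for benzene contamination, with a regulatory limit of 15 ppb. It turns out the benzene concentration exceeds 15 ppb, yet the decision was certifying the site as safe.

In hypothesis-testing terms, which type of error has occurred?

The null hypothesis here is that the benzene concentration is at or below 15 ppb (safe).
'Certifying the site as safe' corresponds to failing to reject H₀.
H₀ was not rejected but H₀ is false — a Type II error (false negative).

Type II error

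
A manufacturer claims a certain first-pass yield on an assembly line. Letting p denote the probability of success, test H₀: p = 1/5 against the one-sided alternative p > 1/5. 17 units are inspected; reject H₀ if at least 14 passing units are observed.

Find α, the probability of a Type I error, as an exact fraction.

α = P(reject H₀ | H₀ true) = P(S ≥ 14 | p = 1/5), with S ~ Binomial(17, 1/5).
P(S ≥ 14) = Σ_{j=14}^{17} C(17,j)·(1/5)^j·(4/5)^{17-j} = 9153/152587890625.

9153/152587890625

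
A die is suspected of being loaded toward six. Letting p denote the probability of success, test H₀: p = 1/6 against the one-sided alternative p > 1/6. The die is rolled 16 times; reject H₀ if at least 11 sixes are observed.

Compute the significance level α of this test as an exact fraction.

4953527/940369969152

The Type I error probability is α = P(X ≥ 11) computed under H₀, where X ~ Binomial(16, 1/6).
P(X ≥ 11) = Σ_{j=11}^{16} C(16,j)·(1/6)^j·(5/6)^{16-j} = 4953527/940369969152.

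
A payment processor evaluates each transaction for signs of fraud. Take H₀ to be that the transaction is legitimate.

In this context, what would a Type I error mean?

A Type I error would mean concluding that the transaction is fraudulent when in fact the transaction is legitimate.

A Type I error is rejecting H₀ when H₀ is true.
Here that means blocking the transaction and freezing the card when actually the transaction is legitimate.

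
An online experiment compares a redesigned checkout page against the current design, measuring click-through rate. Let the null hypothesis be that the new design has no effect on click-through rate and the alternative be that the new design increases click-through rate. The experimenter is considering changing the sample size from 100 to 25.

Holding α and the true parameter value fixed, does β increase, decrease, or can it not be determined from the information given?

It increases.

A smaller sample increases the standard error, so the sampling distributions under H₀ and Ha overlap more.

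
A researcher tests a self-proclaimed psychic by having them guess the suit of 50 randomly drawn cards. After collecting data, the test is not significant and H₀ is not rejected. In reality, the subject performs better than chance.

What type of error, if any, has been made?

The conventional null hypothesis here is that the subject is guessing at random (p = 1/4).
H₀ was not rejected, but H₀ is actually false.
Failing to reject a false null hypothesis is a Type II error (false negative).

Type II error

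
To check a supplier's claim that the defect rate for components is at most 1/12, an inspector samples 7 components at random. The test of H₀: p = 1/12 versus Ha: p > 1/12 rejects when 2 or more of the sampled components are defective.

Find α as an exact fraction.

219095/1990656

The significance level is the probability, assuming p = 1/12, of seeing 2 or more defectives in 7 draws.
Computing the lower-tail complement: 1 − 1771561/1990656 = 219095/1990656.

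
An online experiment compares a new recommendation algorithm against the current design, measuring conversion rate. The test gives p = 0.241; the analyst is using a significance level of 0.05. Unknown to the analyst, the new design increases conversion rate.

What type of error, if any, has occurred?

Type II error

The conventional null hypothesis is that the new design has no effect on conversion rate.
Since p = 0.241 ≥ α = 0.05, H₀ is not rejected.
H₀ is false (actually the new design increases conversion rate).
Failing to reject a false H₀ is a Type II error.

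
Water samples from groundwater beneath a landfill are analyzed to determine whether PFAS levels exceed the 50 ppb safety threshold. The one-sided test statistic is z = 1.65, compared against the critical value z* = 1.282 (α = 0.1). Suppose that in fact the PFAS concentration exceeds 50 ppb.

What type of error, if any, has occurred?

No error — this is a correct decision.

The conventional null hypothesis is that the PFAS concentration is at or below 50 ppb (safe).
Since z = 1.65 > z* = 1.282, H₀ is rejected.
H₀ is false (actually the PFAS concentration exceeds 50 ppb).
The decision matches the true state — no error.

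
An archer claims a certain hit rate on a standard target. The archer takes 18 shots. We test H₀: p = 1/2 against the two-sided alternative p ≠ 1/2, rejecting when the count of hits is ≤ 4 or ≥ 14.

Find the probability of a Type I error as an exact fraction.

253/8192

The significance level is the null-hypothesis probability of the rejection region {≤4} ∪ {≥14}.
By symmetry, α = 2·P(K ≤ 4) = 2·(1 + 18 + 153 + 816 + 3060)/262144 = 8096/262144 = 253/8192.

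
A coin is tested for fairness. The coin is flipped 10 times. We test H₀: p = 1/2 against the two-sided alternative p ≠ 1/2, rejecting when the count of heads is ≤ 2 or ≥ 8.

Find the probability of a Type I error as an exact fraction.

7/64

α = P(S ≤ 2 or S ≥ 8 | p = 1/2), S ~ Binomial(10, 1/2).
The two tails are symmetric, so α = 2·(1 + 10 + 45)/2^10 = 112/1024 = 7/64.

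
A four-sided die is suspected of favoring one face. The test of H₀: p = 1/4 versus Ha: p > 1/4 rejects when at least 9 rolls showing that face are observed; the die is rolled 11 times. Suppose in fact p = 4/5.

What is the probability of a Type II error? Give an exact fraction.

A Type II error is failing to reject when Ha holds: with p = 4/5, β = P(K ≤ 8).
Summing C(11,j)·(4/5)^j·(1/5)^{11-j} for j = 0..8 gives 3736313/9765625.

3736313/9765625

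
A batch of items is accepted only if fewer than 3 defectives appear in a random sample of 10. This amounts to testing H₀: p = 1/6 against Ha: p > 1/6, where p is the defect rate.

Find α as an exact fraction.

566299/2519424

α = P(reject H₀ | H₀ true) = P(K ≥ 3 | p = 1/6), K ~ Binomial(10, 1/6).
α = 1 − P(K ≤ 2) = 1 − 1953125/2519424 = 566299/2519424.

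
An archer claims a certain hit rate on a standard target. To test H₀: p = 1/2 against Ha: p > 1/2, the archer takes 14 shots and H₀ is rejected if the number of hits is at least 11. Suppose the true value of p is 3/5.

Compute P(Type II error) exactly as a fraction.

Under the alternative p = 3/5, S ~ Binomial(14, 3/5); β is the probability the test does not reject, P(S < 11).
Adding the binomial probabilities P(S=0)+…+P(S=10) at p = 3/5 gives 5344795024/6103515625.

5344795024/6103515625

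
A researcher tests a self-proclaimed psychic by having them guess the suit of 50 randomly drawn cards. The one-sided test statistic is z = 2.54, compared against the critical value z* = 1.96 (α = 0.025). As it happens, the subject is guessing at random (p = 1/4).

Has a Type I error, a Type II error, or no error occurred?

Type I error

The conventional null hypothesis is that the subject is guessing at random (p = 1/4).
Since z = 2.54 > z* = 1.96, H₀ is rejected.
H₀ is true (actually the subject is guessing at random (p = 1/4)).
Rejecting a true H₀ is a Type I error.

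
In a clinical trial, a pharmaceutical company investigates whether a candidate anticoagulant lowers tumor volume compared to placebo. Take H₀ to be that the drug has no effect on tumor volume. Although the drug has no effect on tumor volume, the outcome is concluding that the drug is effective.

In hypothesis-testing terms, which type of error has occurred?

'Concluding that the drug is effective' corresponds to rejecting H₀.
H₀ was rejected but H₀ is true — a Type I error (false positive).

Type I error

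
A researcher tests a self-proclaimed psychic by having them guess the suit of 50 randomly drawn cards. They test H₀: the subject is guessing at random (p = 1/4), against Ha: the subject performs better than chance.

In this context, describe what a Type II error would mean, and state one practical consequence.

A Type II error would mean concluding that the subject is guessing at random (p = 1/4) (or at least failing to establish that the subject performs better than chance) when in fact the subject performs better than chance. Consequence: genuine ability (if it existed) would go unrecognized.

A Type II error is failing to reject H₀ when H₀ is false.
Here that means concluding there is no evidence of ability when actually the subject performs better than chance.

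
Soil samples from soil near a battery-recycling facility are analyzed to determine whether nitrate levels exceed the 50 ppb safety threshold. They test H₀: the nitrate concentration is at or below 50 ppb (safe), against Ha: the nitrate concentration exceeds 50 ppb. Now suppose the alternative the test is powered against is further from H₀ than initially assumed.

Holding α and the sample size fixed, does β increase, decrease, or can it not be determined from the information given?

It decreases.

A larger true effect moves the Ha sampling distribution further from the H₀ critical value, making rejection more likely when Ha is true.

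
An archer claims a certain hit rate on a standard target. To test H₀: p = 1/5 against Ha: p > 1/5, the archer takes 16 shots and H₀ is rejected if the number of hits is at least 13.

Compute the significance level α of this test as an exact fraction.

1513/6103515625

α = P(reject H₀ | H₀ true) = P(S ≥ 13 | p = 1/5), with S ~ Binomial(16, 1/5).
Summing C(16,j)(1/5)^j(4/5)^{16−j} for j = 13,…,16 gives 1513/6103515625.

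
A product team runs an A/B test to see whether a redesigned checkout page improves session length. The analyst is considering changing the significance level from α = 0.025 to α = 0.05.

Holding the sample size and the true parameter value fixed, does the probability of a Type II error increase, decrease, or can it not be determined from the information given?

It decreases.

With a larger α the critical value moves toward the center, so more of the Ha sampling distribution lies in the rejection region.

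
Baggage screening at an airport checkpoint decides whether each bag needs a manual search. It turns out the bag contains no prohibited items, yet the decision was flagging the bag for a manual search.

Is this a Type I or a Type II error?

Type I error

The null hypothesis here is that the bag contains no prohibited items.
'Flagging the bag for a manual search' corresponds to rejecting H₀.
H₀ was rejected but H₀ is true — a Type I error (false positive).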